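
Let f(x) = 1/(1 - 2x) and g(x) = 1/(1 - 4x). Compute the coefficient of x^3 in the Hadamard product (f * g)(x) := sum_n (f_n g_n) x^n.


f has coefficients f_k = 2^k and g has coefficients g_k = 4^k, so the Hadamard product has coefficient (f*g)_k = 2^k * 4^k = 8^k.
For k = 3: 8^3 = 512.

512


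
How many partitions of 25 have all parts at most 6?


Using the generating function (1-x)^(-1)(1-x^2)^(-1)...(1-x^6)^(-1),
the coefficient of x^25 counts these restricted partitions.
Result = 612

612


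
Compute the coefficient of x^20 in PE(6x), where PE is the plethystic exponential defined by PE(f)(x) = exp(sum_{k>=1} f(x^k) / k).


With f(x) = 6x, the exponent is sum_{k>=1} 6 x^k / k = 6 * (-ln(1 - x)). Exponentiating:
PE(6x) = exp(-6 ln(1 - x)) = 1/(1 - x)^6.
By the negative binomial expansion, [x^n] 1/(1 - x)^6 = C(n + 5, 5).
For n = 20: C(25, 5) = 53130.

53130


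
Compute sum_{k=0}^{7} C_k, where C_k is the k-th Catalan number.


C_0 through C_7: 1, 1, 2, 5, 14, 42, 132, 429
Sum = 1 + 1 + 2 + 5 + 14 + 42 + 132 + 429
= 626

626


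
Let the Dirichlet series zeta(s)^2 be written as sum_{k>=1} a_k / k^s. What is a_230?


The Dirichlet convolution of the constant function 1 with itself gives (1 * 1)(k) = sum_{d | k} 1 = d(k), the number of positive divisors of k.
Since zeta(s) = sum_{k>=1} 1/k^s, we have zeta(s)^2 = sum_{k>=1} d(k)/k^s, so a_k = d(k).
For k = 230: the divisors are 1, 2, 5, 10, 23, 46, 115, 230.
Count = 8.

8


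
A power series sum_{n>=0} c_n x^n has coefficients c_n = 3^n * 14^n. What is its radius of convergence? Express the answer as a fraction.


By the root test (Cauchy-Hadamard), the radius is R = 1 / limsup_n |c_n|^(1/n).
Here |c_n|^(1/n) = (3^n * 14^n)^(1/n) = 3 * 14 = 42 for all n.
So R = 1/42 = 1/42.

1/42


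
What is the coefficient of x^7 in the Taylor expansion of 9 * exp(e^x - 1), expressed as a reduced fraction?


exp(e^x - 1) = sum_{k>=0} Bell_k x^k / k!, where Bell_k is the k-th Bell number.
So the coefficient of x^7 is 9 * Bell_7 / 7!.
Computing: Bell_7 = 877 and 7! = 5040, giving
9 * 877/5040 = 877/560.

877/560


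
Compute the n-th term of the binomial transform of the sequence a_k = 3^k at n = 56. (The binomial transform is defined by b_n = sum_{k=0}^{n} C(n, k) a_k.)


With a_k = 3^k, b_n = sum_{k=0}^{n} C(n, k) 3^k = (1 + 3)^n by the binomial theorem.
For n = 56: (1 + 3)^56 = 4^56 = 5192296858534827628530496329220096.

5192296858534827628530496329220096


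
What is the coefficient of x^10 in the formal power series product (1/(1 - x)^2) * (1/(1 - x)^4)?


Combine the factors: (1/(1 - x)^2) * (1/(1 - x)^4) = 1/(1 - x)^6.
Then use 1/(1 - x)^r = sum_{k>=0} C(k + r - 1, r - 1) x^k with r = 6 and k = 10:
C(15, 5) = 3003.

3003


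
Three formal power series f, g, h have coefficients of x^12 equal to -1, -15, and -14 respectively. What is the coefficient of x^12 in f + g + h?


Series addition is componentwise:
-1 + -15 + -14
= -30

-30


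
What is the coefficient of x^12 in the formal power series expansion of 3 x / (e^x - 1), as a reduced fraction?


The exponential generating function for Bernoulli numbers is
x / (e^x - 1) = sum_{k>=0} B_k x^k / k!.
So the coefficient of x^12 in 3 x / (e^x - 1) is 3 B_12 / 12!.
Computing: B_12 = -691/2730, 12! = 479001600, giving
3 * -691/2730 / 479001600 = -691/435891456000.

-691/435891456000


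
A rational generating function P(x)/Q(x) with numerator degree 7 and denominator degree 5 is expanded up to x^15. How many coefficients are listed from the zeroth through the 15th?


Expanding up to x^15 gives the coefficients for x^0, x^1, ..., x^15.
That is 15 + 1 = 16 coefficients in total.

16


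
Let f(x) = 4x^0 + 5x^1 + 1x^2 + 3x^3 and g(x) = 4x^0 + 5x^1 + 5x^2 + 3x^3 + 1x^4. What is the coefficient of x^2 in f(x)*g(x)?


Cauchy product at x^2:
4*5 + 5*5 + 1*4
= 49

49


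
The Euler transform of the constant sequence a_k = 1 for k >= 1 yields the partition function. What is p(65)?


The Euler transform converts the sequence a_k = 1 into the number of integer partitions.
Using the recurrence or dynamic programming:
p(65) = 2012558

2012558


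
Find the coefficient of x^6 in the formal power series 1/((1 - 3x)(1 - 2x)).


By partial fractions or Cauchy convolution:
The coefficient equals sum_{k=0}^{6} 3^k * 2^(6-k).
= 2059

2059


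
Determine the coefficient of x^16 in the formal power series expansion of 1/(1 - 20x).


The geometric series identity gives 1/(1 - c x) = sum_{k>=0} c^k x^k, so the coefficient of x^k is c^k.
Here c = 20 and k = 16.
Computing: 20^16 = 655360000000000000000

655360000000000000000


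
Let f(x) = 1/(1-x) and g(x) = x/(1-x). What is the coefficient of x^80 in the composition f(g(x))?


First simplify the composition: f(g(x)) = 1/(1 - x/(1-x)) = (1-x)/((1-x) - x) = (1-x)/(1-2x).
Now extract the coefficient. Write (1-x)/(1-2x) = 1/(1-2x) - x/(1-2x).
The coefficient of x^n in 1/(1-2x) is 2^n, and in x/(1-2x) is 2^(n-1) (for n >= 1).
So the coefficient of x^80 is 2^80 - 2^79 = 1208925819614629174706176 - 604462909807314587353088 = 604462909807314587353088.

604462909807314587353088


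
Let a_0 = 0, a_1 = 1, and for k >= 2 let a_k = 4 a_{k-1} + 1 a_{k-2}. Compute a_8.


Iterating the recurrence forward:
a_0 = 0
a_1 = 1
a_2 = 4*1 + 1*0 = 4
a_3 = 4*4 + 1*1 = 17
a_4 = 4*17 + 1*4 = 72
a_5 = 4*72 + 1*17 = 305
a_6 = 4*305 + 1*72 = 1292
a_7 = 4*1292 + 1*305 = 5473
a_8 = 4*5473 + 1*1292 = 23184
So a_8 = 23184.

23184


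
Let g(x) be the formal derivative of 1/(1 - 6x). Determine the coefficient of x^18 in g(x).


Differentiate termwise: d/dx sum_{k>=0} 6^k x^k = sum_{k>=1} k 6^k x^(k-1) = sum_{j>=0} (j+1) 6^(j+1) x^j.
Equivalently, d/dx [1/(1 - 6x)] = 6/(1 - 6x)^2.
For j = 18: 19 * 6^19 = 19 * 609359740010496 = 11577835060199424.

11577835060199424


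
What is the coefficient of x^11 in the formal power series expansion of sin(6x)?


The Maclaurin series is sin(t) = sum_{k>=0} (-1)^k t^(2k+1) / (2k+1)!, so substituting t = 6x, only odd powers of x are nonzero, with coefficient of x^(2k+1) equal to (-1)^k 6^(2k+1) / (2k+1)!.
Write 11 = 2*5 + 1, giving the coefficient (-1)^5 * 6^11 / 11! = -362797056/39916800 = -17496/1925.

-17496/1925


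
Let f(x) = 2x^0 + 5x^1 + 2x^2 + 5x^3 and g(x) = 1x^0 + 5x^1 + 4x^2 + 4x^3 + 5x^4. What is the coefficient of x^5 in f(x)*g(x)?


Cauchy product at x^5:
5*5 + 2*4 + 5*4
= 53

53


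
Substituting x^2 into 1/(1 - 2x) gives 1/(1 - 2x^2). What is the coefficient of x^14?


The coefficient of x^(2m) in 1/(1 - 2x^2) is 2^m.
With n = 14 = 2*7, the coefficient is 2^7 = 128.

128


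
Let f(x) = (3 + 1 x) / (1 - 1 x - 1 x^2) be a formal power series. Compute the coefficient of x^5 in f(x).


Write f(x) = sum_{k>=0} a_k x^k. Multiplying both sides by 1 - 1 x - 1 x^2 gives
(1 - 1 x - 1 x^2) sum_{k>=0} a_k x^k = 3 + 1 x.
Matching coefficients:
 x^0: a_0 = 3
 x^1: a_1 - 1 a_0 = 1  =>  a_1 = 1*3 + 1 = 4
 x^k (k >= 2): a_k = 1 a_{k-1} + 1 a_{k-2}.
Iterating: a_2 = 7, a_3 = 11, a_4 = 18, a_5 = 29.
So the coefficient of x^5 is 29.

29


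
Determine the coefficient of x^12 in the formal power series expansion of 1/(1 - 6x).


The geometric series identity gives 1/(1 - c x) = sum_{k>=0} c^k x^k, so the coefficient of x^k is c^k.
Here c = 6 and k = 12.
Computing: 6^12 = 2176782336

2176782336


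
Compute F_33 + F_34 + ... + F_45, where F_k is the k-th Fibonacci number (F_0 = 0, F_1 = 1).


Use the identity sum_{k=0}^{N} F_k = F_{N+2} - 1 (which follows from F_{k+2} - F_{k+1} = F_k). Then
sum_{k=33}^{45} F_k = (F_{47} - 1) - (F_{34} - 1) = F_{47} - F_{34}.
Computing: F_{47} = 2971215073, F_{34} = 5702887, so
Sum = 2971215073 - 5702887 = 2965512186.

2965512186


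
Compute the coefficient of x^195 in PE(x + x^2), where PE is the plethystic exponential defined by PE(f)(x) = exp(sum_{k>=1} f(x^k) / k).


With f(x) = x + x^2, the exponent is sum_{k>=1} (x^k + x^(2k)) / k = -ln(1 - x) - ln(1 - x^2). Exponentiating:
PE(x + x^2) = 1 / ((1 - x)(1 - x^2)).
This is the generating function for partitions of n into parts of size 1 or 2. The number of 2's can be any j in 0..97, and the rest are 1's, so
[x^195] = floor(195/2) + 1 = 98.

98


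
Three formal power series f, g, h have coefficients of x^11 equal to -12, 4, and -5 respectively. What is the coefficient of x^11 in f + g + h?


Series addition is componentwise:
-12 + 4 + -5
= -13

-13


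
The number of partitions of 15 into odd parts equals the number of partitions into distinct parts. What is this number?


Computing partitions of 15 into odd parts (1, 3, 5, ...):
Using the generating function prod_{k>=0} 1/(1-x^(2k+1)),
the count is 27

27


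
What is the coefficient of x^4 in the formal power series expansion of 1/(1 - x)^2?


The expansion 1/(1 - x)^r = sum_{k>=0} C(k + r - 1, r - 1) x^k follows from the multiset / negative-binomial theorem (or from repeated differentiation of the geometric series).
For r = 2 and k = 4:
C(5, 1) = 120 / (1 * 24) = 5.

5


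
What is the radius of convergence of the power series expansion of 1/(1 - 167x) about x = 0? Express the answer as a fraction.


Expanding 1/(1 - 167x) = sum_{k>=0} 167^k x^k, the series converges when |167x| < 1, i.e., |x| < 1/167.
So the radius of convergence is 1/167 = 1/167.

1/167


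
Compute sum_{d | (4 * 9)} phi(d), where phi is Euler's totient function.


First, 4 * 9 = 36. One classical identity is sum_{d | n} phi(d) = n (each k in [1, n] has a unique gcd with n, and among the k's with gcd(k, n) = n/d there are phi(d) of them). So the sum equals 36. We also verify directly:
Divisors of 36: 1, 2, 3, 4, 6, 9, 12, 18, 36.
phi values: 1, 1, 2, 2, 2, 6, 4, 6, 12.
Sum = 36.

36


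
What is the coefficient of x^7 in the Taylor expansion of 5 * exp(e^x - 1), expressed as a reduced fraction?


exp(e^x - 1) = sum_{k>=0} Bell_k x^k / k!, where Bell_k is the k-th Bell number.
So the coefficient of x^7 is 5 * Bell_7 / 7!.
Computing: Bell_7 = 877 and 7! = 5040, giving
5 * 877/5040 = 877/1008.

877/1008


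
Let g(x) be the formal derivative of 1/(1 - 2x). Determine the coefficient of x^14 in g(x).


Differentiate termwise: d/dx sum_{k>=0} 2^k x^k = sum_{k>=1} k 2^k x^(k-1) = sum_{j>=0} (j+1) 2^(j+1) x^j.
Equivalently, d/dx [1/(1 - 2x)] = 2/(1 - 2x)^2.
For j = 14: 15 * 2^15 = 15 * 32768 = 491520.

491520


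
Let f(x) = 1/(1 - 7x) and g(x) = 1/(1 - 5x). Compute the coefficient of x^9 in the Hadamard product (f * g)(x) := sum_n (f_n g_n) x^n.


f has coefficients f_k = 7^k and g has coefficients g_k = 5^k, so the Hadamard product has coefficient (f*g)_k = 7^k * 5^k = 35^k.
For k = 9: 35^9 = 78815638671875.

78815638671875


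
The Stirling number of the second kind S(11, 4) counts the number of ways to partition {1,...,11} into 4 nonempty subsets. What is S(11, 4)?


Using the explicit formula S(n,k) = (1/k!) sum_{j=0}^{k} (-1)^(k-j) C(k,j) j^n:
S(11, 4) = 145750
Equivalently, S(n,k) is n! times the coefficient of x^n in the EGF (e^x - 1)^k / k!.

145750


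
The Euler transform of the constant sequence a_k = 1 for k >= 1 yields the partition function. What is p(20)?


The Euler transform converts the sequence a_k = 1 into the number of integer partitions.
Using the recurrence or dynamic programming:
p(20) = 627

627


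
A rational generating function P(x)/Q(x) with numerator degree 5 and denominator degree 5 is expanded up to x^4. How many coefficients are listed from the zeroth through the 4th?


Expanding up to x^4 gives the coefficients for x^0, x^1, ..., x^4.
That is 4 + 1 = 5 coefficients in total.

5


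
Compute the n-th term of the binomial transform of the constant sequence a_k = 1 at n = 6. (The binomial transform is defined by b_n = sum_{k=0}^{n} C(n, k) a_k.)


With a_k = 1 for all k, b_n = sum_{k=0}^{n} C(n, k) = 2^n by the binomial theorem.
For n = 6: 2^6 = 64.

64


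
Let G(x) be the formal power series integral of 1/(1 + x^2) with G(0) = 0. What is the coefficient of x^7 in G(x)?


1/(1 + x^2) = sum_{j>=0} (-1)^j x^(2j). Integrating termwise with G(0) = 0:
G(x) = sum_{j>=0} (-1)^j x^(2j+1) / (2j+1) = arctan(x).
Only odd powers are nonzero. For x^7 write 7 = 2*3 + 1, giving
(-1)^3 / 7 = -1/7 = -1/7.

-1/7


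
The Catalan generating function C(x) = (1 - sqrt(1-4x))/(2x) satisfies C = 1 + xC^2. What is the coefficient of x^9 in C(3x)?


Substituting x -> 3x scales the n-th coefficient by 3^n, so [x^9] C(3x) = 3^9 * C_9.
C_9 = C(2*9, 9)/(10) = 48620/10 = 4862.
So 3^9 * 4862 = 19683 * 4862 = 95698746.

95698746


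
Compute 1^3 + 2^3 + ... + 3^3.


This power sum has a closed form given by Faulhaber's formula
sum_{k=1}^{m} k^p = (1 / (p + 1)) * sum_{j=0}^{p} C(p + 1, j) B_j m^(p + 1 - j),
but for small m direct computation is fastest:
1 + 8 + 27 = 36.

36


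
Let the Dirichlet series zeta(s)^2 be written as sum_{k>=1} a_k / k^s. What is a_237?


The Dirichlet convolution of the constant function 1 with itself gives (1 * 1)(k) = sum_{d | k} 1 = d(k), the number of positive divisors of k.
Since zeta(s) = sum_{k>=1} 1/k^s, we have zeta(s)^2 = sum_{k>=1} d(k)/k^s, so a_k = d(k).
For k = 237: the divisors are 1, 3, 79, 237.
Count = 4.

4


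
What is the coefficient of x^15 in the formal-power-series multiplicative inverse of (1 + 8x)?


The inverse is 1/(1 + 8x). Apply the geometric identity 1/(1 - y) = sum_{k>=0} y^k with y = -8x:
1/(1 + 8x) = sum_{k>=0} (-8)^k x^k.
So the coefficient of x^15 is (-8)^15 = -35184372088832.

-35184372088832


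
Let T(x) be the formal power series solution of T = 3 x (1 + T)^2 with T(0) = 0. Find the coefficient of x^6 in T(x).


Apply the Lagrange inversion formula: if T = 3 x * phi(T) with phi(t) = (1 + t)^2, then [x^n] T = 3^n * (1/n) [t^(n-1)] phi(t)^n = 3^n * (1/n) [t^(n-1)] (1 + t)^(2n) = 3^n * (1/n) C(2n, n-1).
Using the identity C(2n, n-1) = C(2n, n) * n / (n+1), the unscaled factor equals C(2n, n) / (n+1) = C_n, the n-th Catalan number.
For n = 6: C_6 = C(12, 6) / 7 = 924/7 = 132.
With the 3^6 = 729 factor, the coefficient is 729 * 132 = 96228.

96228


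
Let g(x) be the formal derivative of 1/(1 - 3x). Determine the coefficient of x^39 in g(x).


Differentiate termwise: d/dx sum_{k>=0} 3^k x^k = sum_{k>=1} k 3^k x^(k-1) = sum_{j>=0} (j+1) 3^(j+1) x^j.
Equivalently, d/dx [1/(1 - 3x)] = 3/(1 - 3x)^2.
For j = 39: 40 * 3^40 = 40 * 12157665459056928801 = 486306618362277152040.

486306618362277152040


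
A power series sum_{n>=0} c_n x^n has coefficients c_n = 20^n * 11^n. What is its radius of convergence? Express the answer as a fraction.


By the root test (Cauchy-Hadamard), the radius is R = 1 / limsup_n |c_n|^(1/n).
Here |c_n|^(1/n) = (20^n * 11^n)^(1/n) = 20 * 11 = 220 for all n.
So R = 1/220 = 1/220.

1/220


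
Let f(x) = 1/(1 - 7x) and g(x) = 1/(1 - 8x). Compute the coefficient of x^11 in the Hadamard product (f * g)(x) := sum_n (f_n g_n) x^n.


f has coefficients f_k = 7^k and g has coefficients g_k = 8^k, so the Hadamard product has coefficient (f*g)_k = 7^k * 8^k = 56^k.
For k = 11: 56^11 = 16985107389382393856.

16985107389382393856


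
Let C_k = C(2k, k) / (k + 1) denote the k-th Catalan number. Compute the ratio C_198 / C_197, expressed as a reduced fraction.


Using C_k = (2k)! / (k! (k+1)!), the ratio C_{k+1}/C_k simplifies to
C_{k+1}/C_k = [(2k+2)! / ((k+1)! (k+2)!)] * [k! (k+1)! / (2k)!]
 = (2k+2)(2k+1) / ((k+1)(k+2)) = 2(2k+1) / (k+2).
For k = 197: 2(2*197 + 1) / (197 + 2) = 790/199 = 790/199.

790/199


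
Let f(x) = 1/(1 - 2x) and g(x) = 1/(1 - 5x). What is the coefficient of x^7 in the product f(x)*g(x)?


The coefficient of x^n in f*g is the Cauchy product: sum_{k=0}^{n} a^k * b^(n-k).
With a=2, b=5, n=7:
sum_{k=0}^{7} 2^k * 5^(7-k)
= 130123

130123


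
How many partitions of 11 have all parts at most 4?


Using the generating function (1-x)^(-1)(1-x^2)^(-1)...(1-x^4)^(-1),
the coefficient of x^11 counts these restricted partitions.
Result = 27

27


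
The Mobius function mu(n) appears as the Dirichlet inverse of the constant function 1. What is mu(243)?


243 has a squared prime factor, so mu(243) = 0.
Factorization reveals a repeated prime.

0


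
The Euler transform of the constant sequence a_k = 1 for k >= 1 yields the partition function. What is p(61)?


The Euler transform converts the sequence a_k = 1 into the number of integer partitions.
Using the recurrence or dynamic programming:
p(61) = 1121505

1121505


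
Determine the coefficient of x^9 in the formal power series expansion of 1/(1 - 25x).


The geometric series identity gives 1/(1 - c x) = sum_{k>=0} c^k x^k, so the coefficient of x^k is c^k.
Here c = 25 and k = 9.
Computing: 25^9 = 3814697265625

3814697265625


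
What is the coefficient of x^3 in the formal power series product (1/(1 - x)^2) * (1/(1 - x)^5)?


Combine the factors: (1/(1 - x)^2) * (1/(1 - x)^5) = 1/(1 - x)^7.
Then use 1/(1 - x)^r = sum_{k>=0} C(k + r - 1, r - 1) x^k with r = 7 and k = 3:
C(9, 6) = 84.

84


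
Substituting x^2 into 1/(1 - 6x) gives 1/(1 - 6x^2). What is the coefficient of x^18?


The coefficient of x^(2m) in 1/(1 - 6x^2) is 6^m.
With n = 18 = 2*9, the coefficient is 6^9 = 10077696.

10077696


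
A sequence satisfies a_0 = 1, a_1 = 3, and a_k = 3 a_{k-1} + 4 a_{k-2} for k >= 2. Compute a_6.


The characteristic equation is t^2 - 3 t - 4 = 0, with roots r_1 = 4 and r_2 = -1 (so c_1 = r_1 + r_2, c_2 = -r_1 r_2 as required).
One can use the closed form a_n = A r_1^n + B r_2^n, but direct iteration is more reliable:
a_0 = 1, a_1 = 3, a_2 = 13, a_3 = 51, a_4 = 205, a_5 = 819, a_6 = 3277.
So a_6 = 3277.

3277


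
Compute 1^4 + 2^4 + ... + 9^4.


This power sum has a closed form given by Faulhaber's formula
sum_{k=1}^{m} k^p = (1 / (p + 1)) * sum_{j=0}^{p} C(p + 1, j) B_j m^(p + 1 - j),
but for small m direct computation is fastest:
1 + 16 + 81 + 256 + 625 + 1296 + 2401 + 4096 + 6561 = 15333.

15333


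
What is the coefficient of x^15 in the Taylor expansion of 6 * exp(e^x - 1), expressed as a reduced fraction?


exp(e^x - 1) = sum_{k>=0} Bell_k x^k / k!, where Bell_k is the k-th Bell number.
So the coefficient of x^15 is 6 * Bell_15 / 15!.
Computing: Bell_15 = 1382958545 and 15! = 1307674368000, giving
6 * 1382958545/1307674368000 = 276591709/43589145600.

276591709/43589145600


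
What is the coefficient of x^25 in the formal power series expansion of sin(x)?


The Maclaurin series is sin(t) = sum_{k>=0} (-1)^k t^(2k+1) / (2k+1)!, so substituting t = x, only odd powers of x are nonzero, with coefficient of x^(2k+1) equal to (-1)^k / (2k+1)!.
Write 25 = 2*12 + 1, giving the coefficient (-1)^12 / 25! = 1/15511210043330985984000000 = 1/15511210043330985984000000.

1/15511210043330985984000000


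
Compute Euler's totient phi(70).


phi(n) counts integers in [1, n] coprime to n. Using the multiplicative formula phi(n) = n * prod_{p | n} (1 - 1/p):
70 = 2 * 5 * 7, so
phi(70) = 70 * (1 - 1/2) * (1 - 1/5) * (1 - 1/7) = 24.

24


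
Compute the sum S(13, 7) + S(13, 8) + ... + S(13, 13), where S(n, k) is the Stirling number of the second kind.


By definition, S(n, k) counts partitions of an n-set into exactly k nonempty blocks.
Computing row n = 13 for k = 7..13:
S(13, k): 5715424, 1899612, 359502, 39325, 2431, 78, 1
Sum = 8016373.

8016373


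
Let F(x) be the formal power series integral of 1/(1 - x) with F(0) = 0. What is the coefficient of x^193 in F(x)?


1/(1 - x) = sum_{k>=0} x^k. Integrating termwise and using F(0) = 0 gives
F(x) = sum_{k>=0} x^(k+1) / (k+1) = sum_{m>=1} x^m / m = -ln(1 - x).
So the coefficient of x^193 is 1/193 = 1/193.

1/193


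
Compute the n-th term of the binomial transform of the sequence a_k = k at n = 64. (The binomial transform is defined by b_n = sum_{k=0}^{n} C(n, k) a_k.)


With a_k = k, b_n = sum_{k=0}^{n} C(n, k) k. Using k * C(n, k) = n * C(n-1, k-1) gives b_n = n * sum_{k>=1} C(n-1, k-1) = n * 2^(n-1).
For n = 64: 64 * 2^63 = 64 * 9223372036854775808 = 590295810358705651712.

590295810358705651712


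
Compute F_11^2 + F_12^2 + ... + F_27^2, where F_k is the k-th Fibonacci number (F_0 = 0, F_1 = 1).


There is a standard identity sum_{k=0}^{N} F_k^2 = F_N * F_{N+1} (proved inductively from the telescoping relation F_k^2 = F_k F_{k+1} - F_{k-1} F_k). Then
sum_{k=11}^{27} F_k^2 = F_27 F_28 - F_10 F_11.
Computing: F_27 = 196418, F_28 = 317811, F_10 = 55, F_11 = 89.
Sum = 196418 * 317811 - 55 * 89 = 62423796103.

62423796103


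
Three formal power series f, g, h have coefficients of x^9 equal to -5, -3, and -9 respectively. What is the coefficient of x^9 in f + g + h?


Series addition is componentwise:
-5 + -3 + -9
= -17

-17


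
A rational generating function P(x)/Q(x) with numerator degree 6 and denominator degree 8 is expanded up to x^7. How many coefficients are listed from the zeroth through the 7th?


Expanding up to x^7 gives the coefficients for x^0, x^1, ..., x^7.
That is 7 + 1 = 8 coefficients in total.

8


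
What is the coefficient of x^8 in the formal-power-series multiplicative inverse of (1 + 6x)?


The inverse is 1/(1 + 6x). Apply the geometric identity 1/(1 - y) = sum_{k>=0} y^k with y = -6x:
1/(1 + 6x) = sum_{k>=0} (-6)^k x^k.
So the coefficient of x^8 is (-6)^8 = 1679616.

1679616


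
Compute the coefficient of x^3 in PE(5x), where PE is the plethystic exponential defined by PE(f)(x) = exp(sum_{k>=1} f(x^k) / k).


With f(x) = 5x, the exponent is sum_{k>=1} 5 x^k / k = 5 * (-ln(1 - x)). Exponentiating:
PE(5x) = exp(-5 ln(1 - x)) = 1/(1 - x)^5.
By the negative binomial expansion, [x^n] 1/(1 - x)^5 = C(n + 4, 4).
For n = 3: C(7, 4) = 35.

35


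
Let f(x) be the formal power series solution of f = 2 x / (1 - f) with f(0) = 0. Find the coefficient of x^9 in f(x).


Apply Lagrange inversion: f = 2 x * phi(f) with phi(t) = 1/(1 - t), so
[x^n] f = 2^n * (1/n) [t^(n-1)] phi(t)^n = 2^n * (1/n) [t^(n-1)] (1 - t)^(-n) = 2^n * (1/n) C(2n - 2, n - 1) = 2^n * C_{n-1}.
For n = 9: C_8 = C(16, 8) / 9 = 12870/9 = 1430.
With the 2^9 = 512 factor, the coefficient is 512 * 1430 = 732160.

732160


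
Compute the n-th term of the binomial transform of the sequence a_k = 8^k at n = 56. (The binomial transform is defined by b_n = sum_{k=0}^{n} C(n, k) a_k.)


With a_k = 8^k, b_n = sum_{k=0}^{n} C(n, k) 8^k = (1 + 8)^n by the binomial theorem.
For n = 56: (1 + 8)^56 = 9^56 = 273892744995340833777347939263771534786080723599733441.

273892744995340833777347939263771534786080723599733441


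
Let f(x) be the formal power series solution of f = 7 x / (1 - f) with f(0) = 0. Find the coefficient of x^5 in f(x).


Apply Lagrange inversion: f = 7 x * phi(f) with phi(t) = 1/(1 - t), so
[x^n] f = 7^n * (1/n) [t^(n-1)] phi(t)^n = 7^n * (1/n) [t^(n-1)] (1 - t)^(-n) = 7^n * (1/n) C(2n - 2, n - 1) = 7^n * C_{n-1}.
For n = 5: C_4 = C(8, 4) / 5 = 70/5 = 14.
With the 7^5 = 16807 factor, the coefficient is 16807 * 14 = 235298.

235298


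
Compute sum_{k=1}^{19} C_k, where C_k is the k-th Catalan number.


C_1 through C_19: 1, 2, 5, 14, 42, 132, 429, 1430, 4862, 16796, 58786, 208012, 742900, 2674440, 9694845, 35357670, 129644790, 477638700, 1767263190
Sum = 1 + 2 + 5 + 14 + 42 + 132 + 429 + 1430 + 4862 + 16796 + 58786 + 208012 + 742900 + 2674440 + 9694845 + 35357670 + 129644790 + 477638700 + 1767263190
= 2423307046

2423307046


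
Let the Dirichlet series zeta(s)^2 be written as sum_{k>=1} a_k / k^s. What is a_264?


The Dirichlet convolution of the constant function 1 with itself gives (1 * 1)(k) = sum_{d | k} 1 = d(k), the number of positive divisors of k.
Since zeta(s) = sum_{k>=1} 1/k^s, we have zeta(s)^2 = sum_{k>=1} d(k)/k^s, so a_k = d(k).
For k = 264: the divisors are 1, 2, 3, 4, 6, 8, 11, 12, 22, 24, 33, 44, 66, 88, 132, 264.
Count = 16.

16


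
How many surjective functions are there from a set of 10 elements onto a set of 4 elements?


By inclusion-exclusion on which target elements are missed, the number of surjections from an n-set onto a k-set is
surj(n, k) = sum_{j=0}^{k} (-1)^j C(k, j) (k - j)^n.
Equivalently surj(n, k) = k! * S(n, k), where S(n, k) is the Stirling number of the second kind.
For n = 10, k = 4:
S(10, 4) = 34105, so
surj = 4! * 34105 = 24 * 34105 = 818520.

818520


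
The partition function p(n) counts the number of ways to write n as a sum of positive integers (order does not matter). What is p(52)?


Using the generating function prod_{k>=1} 1/(1-x^k), we compute p(52).
By dynamic programming over parts 1 through 52:
p(52) = 281589

281589


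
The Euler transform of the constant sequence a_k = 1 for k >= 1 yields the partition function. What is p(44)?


The Euler transform converts the sequence a_k = 1 into the number of integer partitions.
Using the recurrence or dynamic programming:
p(44) = 75175

75175


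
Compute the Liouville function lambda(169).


The Liouville function is lambda(k) = (-1)^Omega(k), where Omega(k) counts the prime factors of k with multiplicity.
Factoring: 169 = 13 * 13, so Omega(169) = 2.
lambda(169) = (-1)^2 = 1.

1


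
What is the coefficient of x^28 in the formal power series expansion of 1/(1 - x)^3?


The negative binomial / multiset identity is
1/(1 - x)^r = sum_{k>=0} C(k + r - 1, r - 1) x^k.
Here r = 3 and k = 28, so the coefficient is
C(28 + 2, 2) = C(30, 2)
= 435

435


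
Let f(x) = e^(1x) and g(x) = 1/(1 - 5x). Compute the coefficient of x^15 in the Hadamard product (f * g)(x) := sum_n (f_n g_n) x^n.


Expanding: f_k = 1^k/k! (from e^(1x)) and g_k = 5^k (from 1/(1 - 5x)). So the Hadamard coefficient (f * g)_k = 1^k 5^k / k! = (5)^k / k!.
For k = 15: 5^15/15! = 30517578125/1307674368000 = 244140625/10461394944.

244140625/10461394944


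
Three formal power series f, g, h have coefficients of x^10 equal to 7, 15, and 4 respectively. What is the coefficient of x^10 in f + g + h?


Series addition is componentwise:
7 + 15 + 4
= 26

26


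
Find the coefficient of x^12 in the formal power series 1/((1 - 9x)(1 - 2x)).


By partial fractions or Cauchy convolution:
The coefficient equals sum_{k=0}^{12} 9^k * 2^(12-k).
= 363123688591

363123688591


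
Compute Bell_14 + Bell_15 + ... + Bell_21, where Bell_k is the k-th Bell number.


Recall Bell_k counts set partitions of a k-set (with Bell_0 = 1 by convention).
Bell_14 through Bell_21: 190899322, 1382958545, 10480142147, 82864869804, 682076806159, 5832742205057, 51724158235372, 474869816156751
Sum = 190899322 + 1382958545 + 10480142147 + 82864869804 + 682076806159 + 5832742205057 + 51724158235372 + 474869816156751 = 533203712273157.

533203712273157


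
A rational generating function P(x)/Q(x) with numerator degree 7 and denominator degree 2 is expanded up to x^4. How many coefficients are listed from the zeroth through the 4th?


Expanding up to x^4 gives the coefficients for x^0, x^1, ..., x^4.
That is 4 + 1 = 5 coefficients in total.

5


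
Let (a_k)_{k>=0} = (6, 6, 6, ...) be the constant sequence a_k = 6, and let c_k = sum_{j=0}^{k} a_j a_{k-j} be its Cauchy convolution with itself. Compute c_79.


Since a_j = 6 for all j >= 0, the convolution sum becomes
c_k = sum_{j=0}^{k} 6 * 6 = 36 * (k + 1).
Equivalently, the generating function of (a_k) is 6/(1 - x) and its square is 36/(1 - x)^2 = sum_{k>=0} 36(k + 1) x^k.
For k = 79: 36 * 80 = 2880.

2880


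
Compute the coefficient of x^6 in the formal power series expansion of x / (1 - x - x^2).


Let f(x) = sum_{k>=0} a_k x^k. Multiplying f(x) * (1 - x - x^2) = x and matching coefficients gives a_0 = 0, a_1 = 1, and a_k = a_{k-1} + a_{k-2} for k >= 2. These are the Fibonacci numbers F_k.
Iterating from F_0 = 0, F_1 = 1:
F_0=0, F_1=1, F_2=1, F_3=2, F_4=3, F_5=5, F_6=8
F_6 = 8.

8


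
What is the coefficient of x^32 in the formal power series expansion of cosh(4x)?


The Maclaurin series is cosh(t) = sum_{m>=0} t^(2m) / (2m)!, so substituting t = 4x, only even powers of x are nonzero, with coefficient of x^(2m) equal to 4^(2m) / (2m)!.
For x^32 the coefficient is 4^32/32! = 18446744073709551616/263130836933693530167218012160000000 = 8589934592/122529844256906551386796875.

8589934592/122529844256906551386796875


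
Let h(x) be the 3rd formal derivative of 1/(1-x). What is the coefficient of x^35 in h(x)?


Differentiating 3 times: d^3/dx^3 [1/(1-x)] = 3!/(1-x)^4.
The expansion 1/(1-x)^4 = sum_{k>=0} C(k+3, 3) x^k, so the coefficient of x^n in 3!/(1-x)^4 is 3! * C(n+3, 3).
For n = 35: 6 * C(38, 3) = 6 * 8436 = 50616

50616


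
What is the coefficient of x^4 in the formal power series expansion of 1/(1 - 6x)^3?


The general identity 1/(1 - c x)^r = sum_{k>=0} c^k C(k + r - 1, r - 1) x^k follows by substituting y = c x into 1/(1 - y)^r = sum_{k>=0} C(k + r - 1, r - 1) y^k.
For c = 6, r = 3, k = 4:
6^4 * C(6, 2) = 1296 * 15 = 19440.

19440


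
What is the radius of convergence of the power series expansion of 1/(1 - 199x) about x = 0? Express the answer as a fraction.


Expanding 1/(1 - 199x) = sum_{k>=0} 199^k x^k, the series converges when |199x| < 1, i.e., |x| < 1/199.
So the radius of convergence is 1/199 = 1/199.

1/199


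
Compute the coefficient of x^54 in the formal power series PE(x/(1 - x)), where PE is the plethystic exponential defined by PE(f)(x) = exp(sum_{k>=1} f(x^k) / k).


For f(x) = x/(1 - x) we have
sum_{k>=1} f(x^k) / k = sum_{k>=1} (1/k) * x^k / (1 - x^k) = sum_{k, m >= 1} x^(k m) / k,
which after exponentiating simplifies to
PE(x/(1 - x)) = prod_{k>=1} 1 / (1 - x^k).
This is the generating function for the partition function p(n), so the coefficient of x^54 is p(54).
Computing p(54) by dynamic programming over parts 1, 2, ..., 54: p(54) = 386155.

386155


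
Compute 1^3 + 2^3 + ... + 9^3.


This power sum has a closed form given by Faulhaber's formula
sum_{k=1}^{m} k^p = (1 / (p + 1)) * sum_{j=0}^{p} C(p + 1, j) B_j m^(p + 1 - j),
but for small m direct computation is fastest:
1 + 8 + 27 + 64 + 125 + 216 + 343 + 512 + 729 = 2025.

2025


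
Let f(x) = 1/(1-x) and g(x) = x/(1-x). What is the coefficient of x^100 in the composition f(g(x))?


First simplify the composition: f(g(x)) = 1/(1 - x/(1-x)) = (1-x)/((1-x) - x) = (1-x)/(1-2x).
Now extract the coefficient. Write (1-x)/(1-2x) = 1/(1-2x) - x/(1-2x).
The coefficient of x^n in 1/(1-2x) is 2^n, and in x/(1-2x) is 2^(n-1) (for n >= 1).
So the coefficient of x^100 is 2^100 - 2^99 = 1267650600228229401496703205376 - 633825300114114700748351602688 = 633825300114114700748351602688.

633825300114114700748351602688


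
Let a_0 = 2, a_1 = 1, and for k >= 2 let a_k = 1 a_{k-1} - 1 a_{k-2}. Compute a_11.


Iterating the recurrence forward:
a_0 = 2
a_1 = 1
a_2 = 1*1 - 1*2 = -1
a_3 = 1*-1 - 1*1 = -2
a_4 = 1*-2 - 1*-1 = -1
a_5 = 1*-1 - 1*-2 = 1
a_6 = 1*1 - 1*-1 = 2
a_7 = 1*2 - 1*1 = 1
a_8 = 1*1 - 1*2 = -1
a_9 = 1*-1 - 1*1 = -2
a_10 = 1*-2 - 1*-1 = -1
a_11 = 1*-1 - 1*-2 = 1
So a_11 = 1.

1


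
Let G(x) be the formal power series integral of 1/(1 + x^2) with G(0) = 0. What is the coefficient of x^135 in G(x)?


1/(1 + x^2) = sum_{j>=0} (-1)^j x^(2j). Integrating termwise with G(0) = 0:
G(x) = sum_{j>=0} (-1)^j x^(2j+1) / (2j+1) = arctan(x).
Only odd powers are nonzero. For x^135 write 135 = 2*67 + 1, giving
(-1)^67 / 135 = -1/135 = -1/135.

-1/135


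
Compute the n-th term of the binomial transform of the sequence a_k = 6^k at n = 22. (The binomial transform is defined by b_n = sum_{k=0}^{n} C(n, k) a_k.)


With a_k = 6^k, b_n = sum_{k=0}^{n} C(n, k) 6^k = (1 + 6)^n by the binomial theorem.
For n = 22: (1 + 6)^22 = 7^22 = 3909821048582988049.

3909821048582988049


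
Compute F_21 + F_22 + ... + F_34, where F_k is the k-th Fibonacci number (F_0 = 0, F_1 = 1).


Use the identity sum_{k=0}^{N} F_k = F_{N+2} - 1 (which follows from F_{k+2} - F_{k+1} = F_k). Then
sum_{k=21}^{34} F_k = (F_{36} - 1) - (F_{22} - 1) = F_{36} - F_{22}.
Computing: F_{36} = 14930352, F_{22} = 17711, so
Sum = 14930352 - 17711 = 14912641.

14912641


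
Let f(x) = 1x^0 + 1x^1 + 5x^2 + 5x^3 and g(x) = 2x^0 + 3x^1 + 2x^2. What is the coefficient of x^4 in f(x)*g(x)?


Cauchy product at x^4:
5*2 + 5*3
= 25

25


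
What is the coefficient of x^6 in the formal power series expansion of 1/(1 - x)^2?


The expansion 1/(1 - x)^r = sum_{k>=0} C(k + r - 1, r - 1) x^k follows from the multiset / negative-binomial theorem (or from repeated differentiation of the geometric series).
For r = 2 and k = 6:
C(7, 1) = 5040 / (1 * 720) = 7.

7


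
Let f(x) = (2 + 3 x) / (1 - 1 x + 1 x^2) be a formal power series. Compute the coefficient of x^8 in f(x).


Write f(x) = sum_{k>=0} a_k x^k. Multiplying both sides by 1 - 1 x + 1 x^2 gives
(1 - 1 x + 1 x^2) sum_{k>=0} a_k x^k = 2 + 3 x.
Matching coefficients:
 x^0: a_0 = 2
 x^1: a_1 - 1 a_0 = 3  =>  a_1 = 1*2 + 3 = 5
 x^k (k >= 2): a_k = 1 a_{k-1} - 1 a_{k-2}.
Iterating: a_2 = 3, a_3 = -2, a_4 = -5, a_5 = -3, a_6 = 2, a_7 = 5, a_8 = 3.
So the coefficient of x^8 is 3.

3


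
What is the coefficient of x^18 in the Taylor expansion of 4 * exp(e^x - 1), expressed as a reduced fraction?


exp(e^x - 1) = sum_{k>=0} Bell_k x^k / k!, where Bell_k is the k-th Bell number.
So the coefficient of x^18 is 4 * Bell_18 / 18!.
Computing: Bell_18 = 682076806159 and 18! = 6402373705728000, giving
4 * 682076806159/6402373705728000 = 97439543737/228656203776000.

97439543737/228656203776000


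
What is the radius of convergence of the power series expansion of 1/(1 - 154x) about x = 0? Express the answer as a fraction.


Expanding 1/(1 - 154x) = sum_{k>=0} 154^k x^k, the series converges when |154x| < 1, i.e., |x| < 1/154.
So the radius of convergence is 1/154 = 1/154.

1/154


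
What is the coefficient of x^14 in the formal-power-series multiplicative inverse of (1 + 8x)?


The inverse is 1/(1 + 8x). Apply the geometric identity 1/(1 - y) = sum_{k>=0} y^k with y = -8x:
1/(1 + 8x) = sum_{k>=0} (-8)^k x^k.
So the coefficient of x^14 is (-8)^14 = 4398046511104.

4398046511104


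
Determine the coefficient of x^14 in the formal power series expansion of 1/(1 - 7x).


The geometric series identity gives 1/(1 - c x) = sum_{k>=0} c^k x^k, so the coefficient of x^k is c^k.
Here c = 7 and k = 14.
Computing: 7^14 = 678223072849

678223072849


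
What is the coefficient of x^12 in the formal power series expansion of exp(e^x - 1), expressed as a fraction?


exp(e^x - 1) is the exponential generating function for the Bell numbers Bell_k: exp(e^x - 1) = sum_{k>=0} Bell_k x^k / k!.
So the coefficient of x^12 in exp(e^x - 1) is Bell_12 / 12!.
Computing: Bell_12 = 4213597 and 12! = 479001600, giving
4213597/479001600 = 4213597/479001600.

4213597/479001600


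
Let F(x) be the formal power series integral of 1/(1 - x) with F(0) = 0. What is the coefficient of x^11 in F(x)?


1/(1 - x) = sum_{k>=0} x^k. Integrating termwise and using F(0) = 0 gives
F(x) = sum_{k>=0} x^(k+1) / (k+1) = sum_{m>=1} x^m / m = -ln(1 - x).
So the coefficient of x^11 is 1/11 = 1/11.

1/11


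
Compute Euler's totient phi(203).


phi(n) counts integers in [1, n] coprime to n. Using the multiplicative formula phi(n) = n * prod_{p | n} (1 - 1/p):
203 = 7 * 29, so
phi(203) = 203 * (1 - 1/7) * (1 - 1/29) = 168.

168


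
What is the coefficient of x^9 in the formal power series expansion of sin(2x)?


The Maclaurin series is sin(t) = sum_{k>=0} (-1)^k t^(2k+1) / (2k+1)!, so substituting t = 2x, only odd powers of x are nonzero, with coefficient of x^(2k+1) equal to (-1)^k 2^(2k+1) / (2k+1)!.
Write 9 = 2*4 + 1, giving the coefficient (-1)^4 * 2^9 / 9! = 512/362880 = 4/2835.

4/2835


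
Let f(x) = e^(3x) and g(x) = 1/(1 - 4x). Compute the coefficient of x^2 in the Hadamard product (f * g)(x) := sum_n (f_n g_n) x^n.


Expanding: f_k = 3^k/k! (from e^(3x)) and g_k = 4^k (from 1/(1 - 4x)). So the Hadamard coefficient (f * g)_k = 3^k 4^k / k! = (12)^k / k!.
For k = 2: 12^2/2! = 144/2 = 72.

72


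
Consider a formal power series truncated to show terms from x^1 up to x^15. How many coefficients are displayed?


From x^1 to x^15 inclusive, the count is 15 - 1 + 1 = 15.

15


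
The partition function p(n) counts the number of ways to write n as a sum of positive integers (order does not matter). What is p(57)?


Using the generating function prod_{k>=1} 1/(1-x^k), we compute p(57).
By dynamic programming over parts 1 through 57:
p(57) = 614154

614154


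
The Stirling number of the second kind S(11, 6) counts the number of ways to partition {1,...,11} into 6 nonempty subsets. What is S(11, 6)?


Using the explicit formula S(n,k) = (1/k!) sum_{j=0}^{k} (-1)^(k-j) C(k,j) j^n:
S(11, 6) = 179487
Equivalently, S(n,k) is n! times the coefficient of x^n in the EGF (e^x - 1)^k / k!.

179487


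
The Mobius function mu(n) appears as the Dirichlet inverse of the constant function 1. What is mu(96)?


96 has a squared prime factor, so mu(96) = 0.
Factorization reveals a repeated prime.

0


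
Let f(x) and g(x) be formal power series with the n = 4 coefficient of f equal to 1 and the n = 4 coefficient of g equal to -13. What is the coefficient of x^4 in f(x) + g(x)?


Addition of formal power series is termwise.
The coefficient of x^4 in f + g = 1 + -13
= -12

-12


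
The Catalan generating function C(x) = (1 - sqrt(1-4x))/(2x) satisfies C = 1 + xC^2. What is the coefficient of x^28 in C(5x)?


Substituting x -> 5x scales the n-th coefficient by 5^n, so [x^28] C(5x) = 5^28 * C_28.
C_28 = C(2*28, 28)/(29) = 7648690600760440/29 = 263747951750360.
So 5^28 * 263747951750360 = 37252902984619140625 * 263747951750360 = 9825376858948171138763427734375000.

9825376858948171138763427734375000


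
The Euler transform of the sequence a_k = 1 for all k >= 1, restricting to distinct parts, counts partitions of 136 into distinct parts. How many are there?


Partitions of 136 into distinct parts can be computed via generating function.
Product (1+x)(1+x^2)(1+x^3)...
The coefficient of x^136 = 7215644

7215644


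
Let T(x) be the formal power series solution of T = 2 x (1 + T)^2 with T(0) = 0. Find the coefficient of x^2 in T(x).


Apply the Lagrange inversion formula: if T = 2 x * phi(T) with phi(t) = (1 + t)^2, then [x^n] T = 2^n * (1/n) [t^(n-1)] phi(t)^n = 2^n * (1/n) [t^(n-1)] (1 + t)^(2n) = 2^n * (1/n) C(2n, n-1).
Using the identity C(2n, n-1) = C(2n, n) * n / (n+1), the unscaled factor equals C(2n, n) / (n+1) = C_n, the n-th Catalan number.
For n = 2: C_2 = C(4, 2) / 3 = 6/3 = 2.
With the 2^2 = 4 factor, the coefficient is 4 * 2 = 8.

8


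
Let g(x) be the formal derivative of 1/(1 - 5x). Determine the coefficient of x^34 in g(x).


Differentiate termwise: d/dx sum_{k>=0} 5^k x^k = sum_{k>=1} k 5^k x^(k-1) = sum_{j>=0} (j+1) 5^(j+1) x^j.
Equivalently, d/dx [1/(1 - 5x)] = 5/(1 - 5x)^2.
For j = 34: 35 * 5^35 = 35 * 2910383045673370361328125 = 101863406598567962646484375.

101863406598567962646484375


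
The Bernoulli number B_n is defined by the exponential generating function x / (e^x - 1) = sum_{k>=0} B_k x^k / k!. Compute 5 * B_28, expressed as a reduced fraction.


Bernoulli numbers can also be computed recursively via B_0 = 1 and sum_{j=0}^{m} C(m+1, j) B_j = 0 for m >= 1. Odd-index Bernoulli numbers vanish for k >= 3.
Computing B_28 = -23749461029/870, so 5 * B_28 = 5 * -23749461029/870 = -23749461029/174.

-23749461029/174


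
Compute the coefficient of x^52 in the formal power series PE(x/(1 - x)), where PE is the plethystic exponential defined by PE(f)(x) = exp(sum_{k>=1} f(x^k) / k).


For f(x) = x/(1 - x) we have
sum_{k>=1} f(x^k) / k = sum_{k>=1} (1/k) * x^k / (1 - x^k) = sum_{k, m >= 1} x^(k m) / k,
which after exponentiating simplifies to
PE(x/(1 - x)) = prod_{k>=1} 1 / (1 - x^k).
This is the generating function for the partition function p(n), so the coefficient of x^52 is p(52).
Computing p(52) by dynamic programming over parts 1, 2, ..., 52: p(52) = 281589.

281589


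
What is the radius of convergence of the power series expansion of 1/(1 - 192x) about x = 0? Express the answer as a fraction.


Expanding 1/(1 - 192x) = sum_{k>=0} 192^k x^k, the series converges when |192x| < 1, i.e., |x| < 1/192.
So the radius of convergence is 1/192 = 1/192.

1/192
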